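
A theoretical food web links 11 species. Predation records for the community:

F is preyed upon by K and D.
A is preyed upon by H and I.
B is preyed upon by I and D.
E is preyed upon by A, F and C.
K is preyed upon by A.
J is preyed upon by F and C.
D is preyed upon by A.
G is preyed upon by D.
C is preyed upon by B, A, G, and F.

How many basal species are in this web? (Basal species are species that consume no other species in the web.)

2

Basal species (no prey listed): J, E.
Count: 2.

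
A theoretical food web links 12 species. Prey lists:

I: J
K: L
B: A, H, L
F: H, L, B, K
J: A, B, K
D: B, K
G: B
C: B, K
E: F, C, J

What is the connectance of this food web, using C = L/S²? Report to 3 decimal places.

C = 0.139

The web has S = 12 species and L = 20 feeding links.
C = L / S² = 20 / 144 = 0.1389 ≈ 0.139.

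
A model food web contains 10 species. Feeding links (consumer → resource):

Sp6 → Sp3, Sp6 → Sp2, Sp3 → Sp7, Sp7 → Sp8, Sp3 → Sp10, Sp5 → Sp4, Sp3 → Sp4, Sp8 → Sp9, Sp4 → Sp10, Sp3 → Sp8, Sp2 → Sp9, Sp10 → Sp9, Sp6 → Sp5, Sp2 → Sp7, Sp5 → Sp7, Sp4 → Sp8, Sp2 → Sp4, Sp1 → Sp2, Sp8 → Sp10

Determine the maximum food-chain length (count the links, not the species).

One longest chain: Sp9 → Sp10 → Sp8 → Sp4 → Sp5 → Sp6.
It has 6 species and 5 links.

5 links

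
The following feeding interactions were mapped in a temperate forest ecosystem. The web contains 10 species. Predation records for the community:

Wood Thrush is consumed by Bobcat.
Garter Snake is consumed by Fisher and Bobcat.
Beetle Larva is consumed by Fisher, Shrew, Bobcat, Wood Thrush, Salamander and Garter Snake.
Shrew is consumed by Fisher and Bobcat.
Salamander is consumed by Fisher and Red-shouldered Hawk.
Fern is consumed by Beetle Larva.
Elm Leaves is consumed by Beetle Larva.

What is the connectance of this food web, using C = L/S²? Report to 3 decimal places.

The web has S = 10 species and L = 15 feeding links.
C = L / S² = 15 / 100 = 0.1500 ≈ 0.150.

C = 0.150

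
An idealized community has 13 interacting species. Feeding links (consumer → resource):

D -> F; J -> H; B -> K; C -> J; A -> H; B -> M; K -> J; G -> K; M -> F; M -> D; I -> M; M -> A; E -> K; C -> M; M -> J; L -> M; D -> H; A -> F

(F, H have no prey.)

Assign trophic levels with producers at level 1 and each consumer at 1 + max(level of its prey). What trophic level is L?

F is a producer → level 1.
A eats F (level 1); other prey at levels: H 1 → level 2.
M eats A (level 2); other prey at levels: F 1, J 2, D 2 → level 3.
L eats M → level 4.

Trophic level 4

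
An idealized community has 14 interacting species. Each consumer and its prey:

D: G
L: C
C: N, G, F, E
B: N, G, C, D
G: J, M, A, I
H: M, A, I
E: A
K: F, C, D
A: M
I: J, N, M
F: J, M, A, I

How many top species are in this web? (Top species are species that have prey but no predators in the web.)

Top species (has prey, but nothing eats it): H, L, B, K.
Count: 4.

4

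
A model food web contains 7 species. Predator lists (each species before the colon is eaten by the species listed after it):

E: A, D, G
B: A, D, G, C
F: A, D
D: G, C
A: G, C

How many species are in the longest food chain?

One longest chain: B → A → G.
It has 3 species and 2 links.

3 species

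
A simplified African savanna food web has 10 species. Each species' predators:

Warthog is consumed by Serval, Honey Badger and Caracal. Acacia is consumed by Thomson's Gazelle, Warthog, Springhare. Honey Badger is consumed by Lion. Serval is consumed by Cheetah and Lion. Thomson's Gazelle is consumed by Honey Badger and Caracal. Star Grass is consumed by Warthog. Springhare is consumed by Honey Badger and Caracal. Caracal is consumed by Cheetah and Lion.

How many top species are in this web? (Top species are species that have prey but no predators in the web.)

2

Top species (has prey, but nothing eats it): Cheetah, Lion.
Count: 2.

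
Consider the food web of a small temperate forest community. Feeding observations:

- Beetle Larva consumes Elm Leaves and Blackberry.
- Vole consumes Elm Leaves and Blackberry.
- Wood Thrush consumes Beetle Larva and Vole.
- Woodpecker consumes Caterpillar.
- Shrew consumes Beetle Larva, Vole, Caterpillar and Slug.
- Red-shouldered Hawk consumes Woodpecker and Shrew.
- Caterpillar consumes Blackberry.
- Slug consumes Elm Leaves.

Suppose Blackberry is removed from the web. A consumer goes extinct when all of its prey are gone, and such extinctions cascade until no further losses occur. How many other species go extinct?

Remove Blackberry.
Round 1: Caterpillar (all prey gone) → extinct.
Round 2: Woodpecker (all prey gone) → extinct.
No further losses. Total secondary extinctions: 2.

2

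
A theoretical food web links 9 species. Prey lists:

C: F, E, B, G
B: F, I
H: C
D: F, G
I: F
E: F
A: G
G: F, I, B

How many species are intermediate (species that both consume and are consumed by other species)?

5

Intermediate species (has both prey and predators): E, I, B, G, C.
Count: 5.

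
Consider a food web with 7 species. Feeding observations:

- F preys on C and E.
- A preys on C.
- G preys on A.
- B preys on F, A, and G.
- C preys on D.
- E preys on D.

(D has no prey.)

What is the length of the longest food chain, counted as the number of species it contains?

One longest chain: D → C → A → G → B.
It has 5 species and 4 links.

5 species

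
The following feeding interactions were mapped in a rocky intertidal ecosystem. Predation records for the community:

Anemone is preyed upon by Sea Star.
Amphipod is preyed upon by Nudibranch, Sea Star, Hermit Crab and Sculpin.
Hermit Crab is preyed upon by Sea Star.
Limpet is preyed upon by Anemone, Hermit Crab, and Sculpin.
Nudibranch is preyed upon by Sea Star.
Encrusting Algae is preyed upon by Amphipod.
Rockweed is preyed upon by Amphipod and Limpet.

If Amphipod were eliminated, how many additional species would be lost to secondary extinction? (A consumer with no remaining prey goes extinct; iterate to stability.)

Remove Amphipod.
Round 1: Nudibranch (all prey gone) → extinct.
No further losses. Total secondary extinctions: 1.

1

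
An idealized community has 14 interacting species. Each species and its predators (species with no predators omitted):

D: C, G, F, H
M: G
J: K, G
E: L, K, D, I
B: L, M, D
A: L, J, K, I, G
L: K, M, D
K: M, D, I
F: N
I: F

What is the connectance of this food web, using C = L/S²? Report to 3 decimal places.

The web has S = 14 species and L = 27 feeding links.
C = L / S² = 27 / 196 = 0.1378 ≈ 0.138.

C = 0.138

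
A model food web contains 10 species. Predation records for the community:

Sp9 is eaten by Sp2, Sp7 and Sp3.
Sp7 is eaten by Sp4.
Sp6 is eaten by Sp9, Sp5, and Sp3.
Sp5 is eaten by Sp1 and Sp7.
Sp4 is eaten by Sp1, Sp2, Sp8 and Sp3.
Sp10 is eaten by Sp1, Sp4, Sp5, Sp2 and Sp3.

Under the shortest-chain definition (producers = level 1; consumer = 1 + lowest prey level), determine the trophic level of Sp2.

Trophic level 2

Sp10 is a producer → level 1.
Sp2 eats Sp10 → level 2.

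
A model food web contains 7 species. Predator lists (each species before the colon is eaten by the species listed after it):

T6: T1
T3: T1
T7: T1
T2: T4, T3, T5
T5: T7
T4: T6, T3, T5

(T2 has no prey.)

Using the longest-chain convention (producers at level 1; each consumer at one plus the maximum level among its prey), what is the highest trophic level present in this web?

5

Producers (level 1): T2.
T2 → T4 → T5 → T7 → T1 gives T1 level 5.
No species has a prey at level 5, so no species reaches level 6.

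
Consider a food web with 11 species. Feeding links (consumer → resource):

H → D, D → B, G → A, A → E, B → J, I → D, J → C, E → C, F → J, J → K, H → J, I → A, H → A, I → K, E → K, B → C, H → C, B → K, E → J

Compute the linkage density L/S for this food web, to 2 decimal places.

There are L = 19 links among S = 11 species.
L/S = 19/11 = 1.7273 ≈ 1.73.

L/S = 1.73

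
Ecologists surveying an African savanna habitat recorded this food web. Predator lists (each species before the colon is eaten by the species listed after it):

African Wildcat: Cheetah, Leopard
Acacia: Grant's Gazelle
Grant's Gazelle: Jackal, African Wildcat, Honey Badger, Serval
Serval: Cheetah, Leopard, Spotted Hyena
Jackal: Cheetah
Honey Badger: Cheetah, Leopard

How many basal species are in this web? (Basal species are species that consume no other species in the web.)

Basal species (no prey listed): Acacia.
Count: 1.

1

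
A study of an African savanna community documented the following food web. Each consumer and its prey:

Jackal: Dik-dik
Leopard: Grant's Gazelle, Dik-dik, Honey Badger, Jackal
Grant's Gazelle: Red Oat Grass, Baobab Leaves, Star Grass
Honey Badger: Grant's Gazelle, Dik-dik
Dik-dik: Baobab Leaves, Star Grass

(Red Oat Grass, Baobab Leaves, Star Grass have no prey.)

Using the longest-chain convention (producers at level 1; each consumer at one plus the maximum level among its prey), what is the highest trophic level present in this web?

Producers (level 1): Red Oat Grass, Baobab Leaves, Star Grass.
Red Oat Grass → Grant's Gazelle → Honey Badger → Leopard gives Leopard level 4.
No species has a prey at level 4, so no species reaches level 5.

4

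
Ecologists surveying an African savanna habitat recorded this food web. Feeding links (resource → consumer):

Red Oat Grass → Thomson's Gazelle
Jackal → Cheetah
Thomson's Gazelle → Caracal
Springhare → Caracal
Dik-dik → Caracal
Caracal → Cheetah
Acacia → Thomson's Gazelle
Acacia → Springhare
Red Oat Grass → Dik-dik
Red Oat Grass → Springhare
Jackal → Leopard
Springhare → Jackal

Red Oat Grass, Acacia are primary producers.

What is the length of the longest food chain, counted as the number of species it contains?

One longest chain: Red Oat Grass → Springhare → Jackal → Leopard.
It has 4 species and 3 links.

4 species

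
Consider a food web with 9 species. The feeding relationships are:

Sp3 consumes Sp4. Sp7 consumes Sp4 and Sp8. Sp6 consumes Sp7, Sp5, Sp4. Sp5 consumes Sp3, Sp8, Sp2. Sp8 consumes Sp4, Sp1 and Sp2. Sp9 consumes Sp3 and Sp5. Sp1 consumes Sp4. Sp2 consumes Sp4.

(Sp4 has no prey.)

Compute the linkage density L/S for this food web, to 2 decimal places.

There are L = 16 links among S = 9 species.
L/S = 16/9 = 1.7778 ≈ 1.78.

L/S = 1.78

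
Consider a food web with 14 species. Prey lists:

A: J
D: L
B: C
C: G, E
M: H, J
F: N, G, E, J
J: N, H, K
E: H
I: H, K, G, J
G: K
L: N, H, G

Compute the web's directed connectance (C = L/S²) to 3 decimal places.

The web has S = 14 species and L = 23 feeding links.
C = L / S² = 23 / 196 = 0.1173 ≈ 0.117.

C = 0.117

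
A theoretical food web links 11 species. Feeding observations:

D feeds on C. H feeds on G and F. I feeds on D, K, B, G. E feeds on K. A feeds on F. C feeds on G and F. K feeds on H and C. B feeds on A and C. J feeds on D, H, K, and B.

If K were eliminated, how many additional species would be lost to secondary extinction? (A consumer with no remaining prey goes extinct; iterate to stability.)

Remove K.
Round 1: E (all prey gone) → extinct.
No further losses. Total secondary extinctions: 1.

1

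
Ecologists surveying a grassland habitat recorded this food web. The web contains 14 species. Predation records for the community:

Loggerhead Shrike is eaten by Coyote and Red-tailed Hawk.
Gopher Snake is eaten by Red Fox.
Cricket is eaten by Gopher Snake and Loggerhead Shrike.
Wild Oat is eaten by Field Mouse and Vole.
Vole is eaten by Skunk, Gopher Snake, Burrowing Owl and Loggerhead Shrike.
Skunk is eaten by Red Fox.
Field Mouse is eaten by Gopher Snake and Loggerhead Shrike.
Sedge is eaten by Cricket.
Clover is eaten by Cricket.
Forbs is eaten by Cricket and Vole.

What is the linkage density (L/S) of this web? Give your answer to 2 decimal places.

L/S = 1.29

There are L = 18 links among S = 14 species.
L/S = 18/14 = 1.2857 ≈ 1.29.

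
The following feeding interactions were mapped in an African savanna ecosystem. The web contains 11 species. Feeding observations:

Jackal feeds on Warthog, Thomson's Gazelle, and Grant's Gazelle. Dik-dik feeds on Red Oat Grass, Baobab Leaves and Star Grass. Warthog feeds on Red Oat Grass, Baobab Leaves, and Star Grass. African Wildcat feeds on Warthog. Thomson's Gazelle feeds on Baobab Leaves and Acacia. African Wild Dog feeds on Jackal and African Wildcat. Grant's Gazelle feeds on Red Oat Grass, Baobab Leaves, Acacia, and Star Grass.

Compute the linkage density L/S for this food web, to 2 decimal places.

There are L = 18 links among S = 11 species.
L/S = 18/11 = 1.6364 ≈ 1.64.

L/S = 1.64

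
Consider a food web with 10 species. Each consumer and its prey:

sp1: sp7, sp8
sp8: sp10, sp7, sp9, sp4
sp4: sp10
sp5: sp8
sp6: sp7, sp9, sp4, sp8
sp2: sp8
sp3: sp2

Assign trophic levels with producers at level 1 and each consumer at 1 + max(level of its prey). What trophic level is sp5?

sp10 is a producer → level 1.
sp4 eats sp10 → level 2.
sp8 eats sp4 (level 2); other prey at levels: sp10 1, sp7 1, sp9 1 → level 3.
sp5 eats sp8 → level 4.

Trophic level 4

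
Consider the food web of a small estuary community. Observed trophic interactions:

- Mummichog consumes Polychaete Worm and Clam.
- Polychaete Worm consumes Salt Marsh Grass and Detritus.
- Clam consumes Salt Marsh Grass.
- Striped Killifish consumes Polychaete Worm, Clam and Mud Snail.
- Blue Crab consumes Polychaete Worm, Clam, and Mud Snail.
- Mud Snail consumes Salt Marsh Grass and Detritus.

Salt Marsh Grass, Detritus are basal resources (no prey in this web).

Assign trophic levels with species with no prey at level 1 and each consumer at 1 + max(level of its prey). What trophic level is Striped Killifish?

Trophic level 3

Salt Marsh Grass has no prey (basal) → level 1.
Mud Snail eats Salt Marsh Grass (level 1); other prey at levels: Detritus 1 → level 2.
Striped Killifish eats Mud Snail (level 2); other prey at levels: Polychaete Worm 2, Clam 2 → level 3.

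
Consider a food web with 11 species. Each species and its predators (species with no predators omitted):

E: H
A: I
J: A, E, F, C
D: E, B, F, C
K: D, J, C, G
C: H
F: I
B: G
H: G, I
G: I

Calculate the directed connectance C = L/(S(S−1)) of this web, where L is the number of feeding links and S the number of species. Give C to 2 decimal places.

C = 0.18

The web has S = 11 species and L = 20 feeding links.
C = L / (S(S−1)) = 20 / 110 = 0.1818 ≈ 0.18.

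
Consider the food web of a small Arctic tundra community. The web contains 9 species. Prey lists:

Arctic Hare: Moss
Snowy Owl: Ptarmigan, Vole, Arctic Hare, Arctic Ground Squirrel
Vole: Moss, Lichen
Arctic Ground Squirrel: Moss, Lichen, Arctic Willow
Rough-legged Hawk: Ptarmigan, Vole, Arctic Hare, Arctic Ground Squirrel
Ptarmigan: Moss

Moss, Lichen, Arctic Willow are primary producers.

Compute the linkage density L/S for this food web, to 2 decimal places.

There are L = 15 links among S = 9 species.
L/S = 15/9 = 1.6667 ≈ 1.67.

L/S = 1.67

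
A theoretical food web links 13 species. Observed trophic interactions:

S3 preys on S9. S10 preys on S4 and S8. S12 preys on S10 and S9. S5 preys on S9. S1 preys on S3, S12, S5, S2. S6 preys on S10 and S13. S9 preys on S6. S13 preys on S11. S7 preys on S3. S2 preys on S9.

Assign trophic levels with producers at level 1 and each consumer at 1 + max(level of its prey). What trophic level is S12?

Trophic level 5

S11 is a producer → level 1.
S13 eats S11 → level 2.
S6 eats S13 (level 2); other prey at levels: S10 2 → level 3.
S9 eats S6 → level 4.
S12 eats S9 (level 4); other prey at levels: S10 2 → level 5.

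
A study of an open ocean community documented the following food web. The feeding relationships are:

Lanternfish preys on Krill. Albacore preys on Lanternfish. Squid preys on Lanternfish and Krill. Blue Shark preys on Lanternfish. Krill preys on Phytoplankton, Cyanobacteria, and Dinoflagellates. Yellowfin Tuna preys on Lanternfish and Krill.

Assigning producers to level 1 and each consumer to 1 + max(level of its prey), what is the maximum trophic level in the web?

Producers (level 1): Dinoflagellates, Phytoplankton, Cyanobacteria.
Dinoflagellates → Krill → Lanternfish → Squid gives Squid level 4.
No species has a prey at level 4, so no species reaches level 5.

4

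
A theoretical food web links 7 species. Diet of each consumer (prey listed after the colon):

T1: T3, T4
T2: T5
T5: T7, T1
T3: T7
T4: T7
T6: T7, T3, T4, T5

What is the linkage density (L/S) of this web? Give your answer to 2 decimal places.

There are L = 11 links among S = 7 species.
L/S = 11/7 = 1.5714 ≈ 1.57.

L/S = 1.57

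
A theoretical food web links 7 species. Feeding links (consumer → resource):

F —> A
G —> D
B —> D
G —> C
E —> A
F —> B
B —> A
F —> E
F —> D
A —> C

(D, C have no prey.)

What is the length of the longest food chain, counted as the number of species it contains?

One longest chain: C → A → E → F.
It has 4 species and 3 links.

4 species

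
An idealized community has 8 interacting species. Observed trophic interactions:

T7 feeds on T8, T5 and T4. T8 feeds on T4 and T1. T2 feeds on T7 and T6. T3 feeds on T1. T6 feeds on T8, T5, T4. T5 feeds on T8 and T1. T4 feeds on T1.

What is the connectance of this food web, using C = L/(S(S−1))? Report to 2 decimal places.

The web has S = 8 species and L = 14 feeding links.
C = L / (S(S−1)) = 14 / 56 = 0.2500 ≈ 0.25.

C = 0.25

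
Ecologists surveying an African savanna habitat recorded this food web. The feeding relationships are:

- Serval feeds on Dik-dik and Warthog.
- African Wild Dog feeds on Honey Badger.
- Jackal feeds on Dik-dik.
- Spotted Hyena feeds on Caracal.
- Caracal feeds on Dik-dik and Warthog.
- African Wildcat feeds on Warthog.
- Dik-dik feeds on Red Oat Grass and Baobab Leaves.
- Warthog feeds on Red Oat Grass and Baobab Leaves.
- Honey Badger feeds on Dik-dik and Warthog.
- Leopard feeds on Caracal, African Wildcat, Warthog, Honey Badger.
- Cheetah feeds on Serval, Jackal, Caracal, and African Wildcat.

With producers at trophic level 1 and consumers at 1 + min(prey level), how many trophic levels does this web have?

4

Producers (level 1): Red Oat Grass, Baobab Leaves.
Following each consumer down to its lowest-level prey: Red Oat Grass → Dik-dik → Caracal → Spotted Hyena (levels 1 through 4).
All prey of Spotted Hyena (Caracal 3) are at level 3 or above, so Spotted Hyena is at level 1 + 3 = 4.
Every consumer has at least one prey at level 3 or below, so none exceeds level 4.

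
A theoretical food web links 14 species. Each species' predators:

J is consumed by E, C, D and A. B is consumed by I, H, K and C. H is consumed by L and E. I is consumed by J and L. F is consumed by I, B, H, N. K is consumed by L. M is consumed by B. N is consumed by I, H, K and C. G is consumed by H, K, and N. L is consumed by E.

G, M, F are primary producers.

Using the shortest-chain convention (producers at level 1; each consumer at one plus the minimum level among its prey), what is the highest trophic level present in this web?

4

Producers (level 1): G, M, F.
Following each consumer down to its lowest-level prey: F → I → J → D (levels 1 through 4).
All prey of D (J 3) are at level 3 or above, so D is at level 1 + 3 = 4.
Every consumer has at least one prey at level 3 or below, so none exceeds level 4.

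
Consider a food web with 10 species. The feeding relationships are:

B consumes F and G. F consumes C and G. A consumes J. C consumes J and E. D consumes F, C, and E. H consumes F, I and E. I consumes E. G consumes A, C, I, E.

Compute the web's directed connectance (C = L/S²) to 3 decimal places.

The web has S = 10 species and L = 18 feeding links.
C = L / S² = 18 / 100 = 0.1800 ≈ 0.180.

C = 0.180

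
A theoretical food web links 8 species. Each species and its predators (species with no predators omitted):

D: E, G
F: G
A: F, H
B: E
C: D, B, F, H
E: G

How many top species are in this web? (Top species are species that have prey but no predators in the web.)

2

Top species (has prey, but nothing eats it): H, G.
Count: 2.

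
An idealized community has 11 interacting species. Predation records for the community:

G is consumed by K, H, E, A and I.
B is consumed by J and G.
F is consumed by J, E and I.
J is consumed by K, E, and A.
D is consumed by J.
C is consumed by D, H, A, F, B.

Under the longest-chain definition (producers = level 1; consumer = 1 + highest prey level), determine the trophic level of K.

C is a producer → level 1.
D eats C → level 2.
J eats D (level 2); other prey at levels: B 2, F 2 → level 3.
K eats J (level 3); other prey at levels: G 3 → level 4.

Trophic level 4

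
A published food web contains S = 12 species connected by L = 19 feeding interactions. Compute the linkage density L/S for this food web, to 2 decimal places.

There are L = 19 links among S = 12 species.
L/S = 19/12 = 1.5833 ≈ 1.58.

L/S = 1.58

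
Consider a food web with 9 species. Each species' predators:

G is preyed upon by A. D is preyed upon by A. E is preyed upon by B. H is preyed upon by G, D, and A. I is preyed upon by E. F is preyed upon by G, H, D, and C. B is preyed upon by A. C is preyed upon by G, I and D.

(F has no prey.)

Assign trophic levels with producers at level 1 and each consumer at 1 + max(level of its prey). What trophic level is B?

Trophic level 5

F is a producer → level 1.
C eats F → level 2.
I eats C → level 3.
E eats I → level 4.
B eats E → level 5.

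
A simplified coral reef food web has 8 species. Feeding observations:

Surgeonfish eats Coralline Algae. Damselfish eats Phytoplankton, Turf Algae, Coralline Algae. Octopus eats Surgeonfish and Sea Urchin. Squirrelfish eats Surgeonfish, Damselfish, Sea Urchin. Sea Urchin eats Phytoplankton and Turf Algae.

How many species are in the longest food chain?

One longest chain: Coralline Algae → Surgeonfish → Octopus.
It has 3 species and 2 links.

3 species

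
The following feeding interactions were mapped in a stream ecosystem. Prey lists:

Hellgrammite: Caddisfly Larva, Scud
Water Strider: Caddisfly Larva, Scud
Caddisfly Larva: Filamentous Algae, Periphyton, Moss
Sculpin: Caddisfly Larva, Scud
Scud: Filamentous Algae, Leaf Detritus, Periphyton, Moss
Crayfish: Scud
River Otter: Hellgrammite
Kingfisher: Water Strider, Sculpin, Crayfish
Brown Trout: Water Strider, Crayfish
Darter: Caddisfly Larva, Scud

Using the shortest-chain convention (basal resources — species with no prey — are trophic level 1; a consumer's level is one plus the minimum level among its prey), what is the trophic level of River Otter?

Trophic level 4

Filamentous Algae has no prey (basal) → level 1.
Caddisfly Larva eats Filamentous Algae → level 2.
Hellgrammite eats Caddisfly Larva → level 3.
River Otter eats Hellgrammite → level 4.
No prey of River Otter is below level 3, so 4 is the minimum.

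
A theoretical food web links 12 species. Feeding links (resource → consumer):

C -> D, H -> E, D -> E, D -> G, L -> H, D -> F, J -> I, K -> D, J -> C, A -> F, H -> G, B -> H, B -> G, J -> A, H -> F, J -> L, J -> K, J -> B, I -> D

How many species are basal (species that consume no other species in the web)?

1

Basal species (no prey listed): J.
Count: 1.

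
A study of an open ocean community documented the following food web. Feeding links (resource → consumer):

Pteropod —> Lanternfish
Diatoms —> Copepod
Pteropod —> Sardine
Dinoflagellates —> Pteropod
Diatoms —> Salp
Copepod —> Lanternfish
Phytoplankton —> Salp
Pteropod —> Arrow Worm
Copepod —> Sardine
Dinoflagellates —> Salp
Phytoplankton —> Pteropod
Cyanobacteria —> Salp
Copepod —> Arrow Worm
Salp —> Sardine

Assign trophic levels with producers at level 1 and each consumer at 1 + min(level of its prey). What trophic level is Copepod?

Diatoms is a producer → level 1.
Copepod eats Diatoms → level 2.

Trophic level 2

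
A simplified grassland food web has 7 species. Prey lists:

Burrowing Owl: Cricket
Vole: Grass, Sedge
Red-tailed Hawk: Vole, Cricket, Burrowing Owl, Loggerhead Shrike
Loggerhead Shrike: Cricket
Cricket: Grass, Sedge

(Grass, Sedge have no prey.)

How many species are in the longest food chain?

One longest chain: Grass → Cricket → Burrowing Owl → Red-tailed Hawk.
It has 4 species and 3 links.

4 species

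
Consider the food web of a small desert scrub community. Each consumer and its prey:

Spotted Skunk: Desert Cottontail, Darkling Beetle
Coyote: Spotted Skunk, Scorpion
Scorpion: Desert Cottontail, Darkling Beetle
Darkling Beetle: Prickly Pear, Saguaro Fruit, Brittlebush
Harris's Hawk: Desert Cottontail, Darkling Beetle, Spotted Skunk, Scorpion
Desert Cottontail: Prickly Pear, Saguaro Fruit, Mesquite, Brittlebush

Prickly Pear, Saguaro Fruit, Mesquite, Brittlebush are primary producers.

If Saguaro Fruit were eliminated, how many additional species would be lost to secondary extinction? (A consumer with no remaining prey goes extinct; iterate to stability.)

0

Remove Saguaro Fruit.
Every predator of it retains at least one other prey: Desert Cottontail still has Prickly Pear, Mesquite, Brittlebush; Darkling Beetle still has Prickly Pear, Brittlebush.
No consumer loses all prey, so no secondary extinctions occur.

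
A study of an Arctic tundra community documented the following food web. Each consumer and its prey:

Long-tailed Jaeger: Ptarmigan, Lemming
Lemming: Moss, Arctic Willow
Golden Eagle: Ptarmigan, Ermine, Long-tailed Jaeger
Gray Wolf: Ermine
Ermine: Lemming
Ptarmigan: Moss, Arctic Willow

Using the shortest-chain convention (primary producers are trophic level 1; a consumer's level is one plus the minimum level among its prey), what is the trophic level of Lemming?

Trophic level 2

Moss is a producer → level 1.
Lemming eats Moss → level 2.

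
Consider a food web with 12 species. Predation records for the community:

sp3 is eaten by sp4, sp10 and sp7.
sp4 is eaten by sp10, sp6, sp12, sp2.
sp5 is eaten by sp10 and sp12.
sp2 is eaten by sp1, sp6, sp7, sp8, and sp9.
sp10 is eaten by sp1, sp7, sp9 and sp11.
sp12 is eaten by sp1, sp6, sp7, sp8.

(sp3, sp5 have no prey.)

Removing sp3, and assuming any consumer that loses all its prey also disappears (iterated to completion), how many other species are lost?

2

Remove sp3.
Round 1: sp4 (all prey gone) → extinct.
Round 2: sp2 (all prey gone) → extinct.
No further losses. Total secondary extinctions: 2.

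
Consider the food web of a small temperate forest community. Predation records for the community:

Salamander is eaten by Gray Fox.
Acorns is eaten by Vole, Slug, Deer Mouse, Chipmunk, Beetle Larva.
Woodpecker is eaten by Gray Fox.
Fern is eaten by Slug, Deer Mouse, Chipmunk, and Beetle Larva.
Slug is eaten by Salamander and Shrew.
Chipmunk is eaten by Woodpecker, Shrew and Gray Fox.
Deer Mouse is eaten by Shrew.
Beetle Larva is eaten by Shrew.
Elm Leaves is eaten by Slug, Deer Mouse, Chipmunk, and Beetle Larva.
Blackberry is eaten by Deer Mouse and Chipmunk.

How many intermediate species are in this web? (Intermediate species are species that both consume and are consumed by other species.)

Intermediate species (has both prey and predators): Deer Mouse, Slug, Chipmunk, Beetle Larva, Woodpecker, Salamander.
Count: 6.

6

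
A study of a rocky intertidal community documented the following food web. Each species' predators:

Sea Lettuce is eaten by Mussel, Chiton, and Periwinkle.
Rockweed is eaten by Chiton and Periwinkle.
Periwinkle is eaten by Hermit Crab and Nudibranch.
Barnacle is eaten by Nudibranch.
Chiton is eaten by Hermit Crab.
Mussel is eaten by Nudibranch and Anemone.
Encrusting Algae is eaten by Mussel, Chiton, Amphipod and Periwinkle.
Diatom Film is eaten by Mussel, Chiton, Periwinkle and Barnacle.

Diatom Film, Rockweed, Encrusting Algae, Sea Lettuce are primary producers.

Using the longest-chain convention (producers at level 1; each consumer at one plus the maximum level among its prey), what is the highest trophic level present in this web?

Producers (level 1): Diatom Film, Rockweed, Encrusting Algae, Sea Lettuce.
Diatom Film → Periwinkle → Nudibranch gives Nudibranch level 3.
No species has a prey at level 3, so no species reaches level 4.

3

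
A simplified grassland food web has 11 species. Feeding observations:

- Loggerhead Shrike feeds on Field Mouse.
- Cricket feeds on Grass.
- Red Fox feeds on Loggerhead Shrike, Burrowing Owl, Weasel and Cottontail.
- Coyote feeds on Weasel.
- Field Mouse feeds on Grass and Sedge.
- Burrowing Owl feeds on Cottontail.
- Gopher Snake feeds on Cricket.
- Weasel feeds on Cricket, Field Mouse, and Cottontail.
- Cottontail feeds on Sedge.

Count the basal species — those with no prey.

2

Basal species (no prey listed): Grass, Sedge.
Count: 2.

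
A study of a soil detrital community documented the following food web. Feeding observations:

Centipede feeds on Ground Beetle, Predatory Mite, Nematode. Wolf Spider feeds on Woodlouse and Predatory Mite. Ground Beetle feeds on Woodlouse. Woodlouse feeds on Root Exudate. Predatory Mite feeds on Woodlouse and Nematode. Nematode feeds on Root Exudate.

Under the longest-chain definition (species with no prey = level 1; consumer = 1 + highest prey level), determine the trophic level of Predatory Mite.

Root Exudate has no prey (basal) → level 1.
Nematode eats Root Exudate → level 2.
Predatory Mite eats Nematode (level 2); other prey at levels: Woodlouse 2 → level 3.

Trophic level 3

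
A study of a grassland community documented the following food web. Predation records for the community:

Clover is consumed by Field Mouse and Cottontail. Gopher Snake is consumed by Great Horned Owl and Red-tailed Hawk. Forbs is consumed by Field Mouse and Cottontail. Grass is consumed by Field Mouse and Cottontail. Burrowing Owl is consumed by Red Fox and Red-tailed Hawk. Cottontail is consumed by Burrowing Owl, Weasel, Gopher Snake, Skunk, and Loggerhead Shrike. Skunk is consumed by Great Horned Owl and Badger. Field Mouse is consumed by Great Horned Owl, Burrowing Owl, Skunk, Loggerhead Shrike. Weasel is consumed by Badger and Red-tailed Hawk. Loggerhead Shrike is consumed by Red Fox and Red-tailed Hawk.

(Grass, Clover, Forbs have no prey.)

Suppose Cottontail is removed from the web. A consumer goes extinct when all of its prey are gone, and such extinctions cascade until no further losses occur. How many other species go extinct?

2

Remove Cottontail.
Round 1: Gopher Snake (all prey gone), Weasel (all prey gone) → extinct.
No further losses. Total secondary extinctions: 2.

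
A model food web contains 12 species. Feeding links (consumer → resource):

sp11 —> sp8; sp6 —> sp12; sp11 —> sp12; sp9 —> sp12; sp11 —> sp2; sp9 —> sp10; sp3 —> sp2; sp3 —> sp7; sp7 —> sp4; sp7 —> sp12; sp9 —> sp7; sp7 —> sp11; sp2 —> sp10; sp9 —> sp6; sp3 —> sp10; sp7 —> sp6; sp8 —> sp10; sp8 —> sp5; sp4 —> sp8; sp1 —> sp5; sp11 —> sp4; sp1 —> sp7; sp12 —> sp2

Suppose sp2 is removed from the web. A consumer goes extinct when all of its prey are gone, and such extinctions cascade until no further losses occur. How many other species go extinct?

2

Remove sp2.
Round 1: sp12 (all prey gone) → extinct.
Round 2: sp6 (all prey gone) → extinct.
No further losses. Total secondary extinctions: 2.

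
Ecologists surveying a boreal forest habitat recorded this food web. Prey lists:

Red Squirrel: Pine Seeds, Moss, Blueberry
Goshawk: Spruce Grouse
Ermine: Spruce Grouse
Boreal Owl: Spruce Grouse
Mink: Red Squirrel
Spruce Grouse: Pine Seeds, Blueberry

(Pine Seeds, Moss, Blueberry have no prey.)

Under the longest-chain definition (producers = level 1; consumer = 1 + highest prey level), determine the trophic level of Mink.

Pine Seeds is a producer → level 1.
Red Squirrel eats Pine Seeds (level 1); other prey at levels: Moss 1, Blueberry 1 → level 2.
Mink eats Red Squirrel → level 3.

Trophic level 3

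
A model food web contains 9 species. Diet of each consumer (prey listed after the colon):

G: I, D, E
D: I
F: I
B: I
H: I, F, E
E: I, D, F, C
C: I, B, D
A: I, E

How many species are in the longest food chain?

One longest chain: I → B → C → E → H.
It has 5 species and 4 links.

5 species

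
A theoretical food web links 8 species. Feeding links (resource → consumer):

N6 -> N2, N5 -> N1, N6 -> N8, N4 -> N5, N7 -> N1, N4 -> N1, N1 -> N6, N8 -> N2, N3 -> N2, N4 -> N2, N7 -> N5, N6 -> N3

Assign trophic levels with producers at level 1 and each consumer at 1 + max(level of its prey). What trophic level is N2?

Trophic level 6

N4 is a producer → level 1.
N5 eats N4 (level 1); other prey at levels: N7 1 → level 2.
N1 eats N5 (level 2); other prey at levels: N4 1, N7 1 → level 3.
N6 eats N1 → level 4.
N8 eats N6 → level 5.
N2 eats N8 (level 5); other prey at levels: N4 1, N6 4, N3 5 → level 6.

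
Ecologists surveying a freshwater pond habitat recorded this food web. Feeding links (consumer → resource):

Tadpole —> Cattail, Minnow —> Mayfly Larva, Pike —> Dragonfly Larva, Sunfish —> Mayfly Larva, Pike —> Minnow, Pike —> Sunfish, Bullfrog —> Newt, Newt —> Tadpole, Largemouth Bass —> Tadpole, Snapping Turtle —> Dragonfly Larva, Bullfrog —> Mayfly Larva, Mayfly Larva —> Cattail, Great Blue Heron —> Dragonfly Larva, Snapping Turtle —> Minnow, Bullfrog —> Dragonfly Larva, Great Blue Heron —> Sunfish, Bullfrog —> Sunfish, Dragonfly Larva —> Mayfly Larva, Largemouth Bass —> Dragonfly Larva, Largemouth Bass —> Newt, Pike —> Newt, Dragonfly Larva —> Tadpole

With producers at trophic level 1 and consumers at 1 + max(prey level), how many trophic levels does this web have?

4

Producers (level 1): Cattail.
Cattail → Mayfly Larva → Minnow → Snapping Turtle gives Snapping Turtle level 4.
No species has a prey at level 4, so no species reaches level 5.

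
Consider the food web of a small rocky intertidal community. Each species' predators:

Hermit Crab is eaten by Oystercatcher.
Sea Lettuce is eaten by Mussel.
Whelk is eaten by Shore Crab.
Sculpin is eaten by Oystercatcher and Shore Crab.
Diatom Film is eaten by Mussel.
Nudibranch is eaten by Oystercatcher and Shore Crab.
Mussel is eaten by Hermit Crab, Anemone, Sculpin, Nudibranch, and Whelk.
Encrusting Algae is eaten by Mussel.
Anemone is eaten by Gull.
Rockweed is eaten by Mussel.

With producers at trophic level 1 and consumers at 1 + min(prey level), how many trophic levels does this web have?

4

Producers (level 1): Encrusting Algae, Sea Lettuce, Diatom Film, Rockweed.
Following each consumer down to its lowest-level prey: Encrusting Algae → Mussel → Nudibranch → Shore Crab (levels 1 through 4).
All prey of Shore Crab (Nudibranch 3, Sculpin 3, Whelk 3) are at level 3 or above, so Shore Crab is at level 1 + 3 = 4.
Every consumer has at least one prey at level 3 or below, so none exceeds level 4.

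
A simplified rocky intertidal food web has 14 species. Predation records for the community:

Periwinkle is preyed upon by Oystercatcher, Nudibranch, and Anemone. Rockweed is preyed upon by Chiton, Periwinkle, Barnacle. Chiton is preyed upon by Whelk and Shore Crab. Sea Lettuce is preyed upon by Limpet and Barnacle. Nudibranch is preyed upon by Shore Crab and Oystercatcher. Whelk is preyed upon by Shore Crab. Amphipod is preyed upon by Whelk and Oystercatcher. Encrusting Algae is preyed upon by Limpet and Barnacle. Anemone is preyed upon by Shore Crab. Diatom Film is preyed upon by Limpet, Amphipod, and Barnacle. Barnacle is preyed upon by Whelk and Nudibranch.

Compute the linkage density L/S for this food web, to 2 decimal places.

There are L = 23 links among S = 14 species.
L/S = 23/14 = 1.6429 ≈ 1.64.

L/S = 1.64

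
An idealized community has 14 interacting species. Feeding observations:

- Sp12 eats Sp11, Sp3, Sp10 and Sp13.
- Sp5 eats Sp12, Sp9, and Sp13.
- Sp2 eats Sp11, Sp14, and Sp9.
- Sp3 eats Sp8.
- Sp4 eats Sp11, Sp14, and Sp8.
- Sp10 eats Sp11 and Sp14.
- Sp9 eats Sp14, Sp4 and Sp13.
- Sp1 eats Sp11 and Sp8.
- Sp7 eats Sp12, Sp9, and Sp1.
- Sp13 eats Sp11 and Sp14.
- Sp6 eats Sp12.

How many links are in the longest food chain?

One longest chain: Sp11 → Sp4 → Sp9 → Sp5.
It has 4 species and 3 links.

3 links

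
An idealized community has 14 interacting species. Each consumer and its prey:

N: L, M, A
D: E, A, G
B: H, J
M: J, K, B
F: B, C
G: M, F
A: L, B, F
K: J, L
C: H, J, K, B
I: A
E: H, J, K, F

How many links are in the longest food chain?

5 links

One longest chain: J → K → C → F → A → N.
It has 6 species and 5 links.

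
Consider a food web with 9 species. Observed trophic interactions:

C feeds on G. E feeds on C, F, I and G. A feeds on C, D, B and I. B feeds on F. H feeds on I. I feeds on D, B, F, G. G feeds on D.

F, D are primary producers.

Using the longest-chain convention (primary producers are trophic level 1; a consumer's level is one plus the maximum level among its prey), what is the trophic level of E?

Trophic level 4

F is a producer → level 1.
B eats F → level 2.
I eats B (level 2); other prey at levels: F 1, D 1, G 2 → level 3.
E eats I (level 3); other prey at levels: F 1, G 2, C 3 → level 4.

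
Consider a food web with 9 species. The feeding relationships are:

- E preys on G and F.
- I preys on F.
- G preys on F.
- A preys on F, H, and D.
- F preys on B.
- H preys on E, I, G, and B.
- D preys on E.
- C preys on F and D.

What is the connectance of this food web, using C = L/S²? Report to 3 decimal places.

The web has S = 9 species and L = 15 feeding links.
C = L / S² = 15 / 81 = 0.1852 ≈ 0.185.

C = 0.185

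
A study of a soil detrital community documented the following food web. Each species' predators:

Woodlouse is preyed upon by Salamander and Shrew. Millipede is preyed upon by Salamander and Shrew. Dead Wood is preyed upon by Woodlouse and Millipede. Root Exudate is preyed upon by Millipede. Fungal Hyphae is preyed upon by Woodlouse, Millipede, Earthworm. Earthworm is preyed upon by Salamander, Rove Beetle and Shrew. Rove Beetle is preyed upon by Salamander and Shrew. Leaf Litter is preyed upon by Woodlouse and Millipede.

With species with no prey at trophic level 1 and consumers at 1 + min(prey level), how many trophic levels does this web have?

3

Basal resources (level 1): Root Exudate, Dead Wood, Leaf Litter, Fungal Hyphae.
Following each consumer down to its lowest-level prey: Fungal Hyphae → Earthworm → Shrew (levels 1 through 3).
All prey of Shrew (Earthworm 2, Woodlouse 2, Millipede 2, Rove Beetle 3) are at level 2 or above, so Shrew is at level 1 + 2 = 3.
Every consumer has at least one prey at level 2 or below, so none exceeds level 3.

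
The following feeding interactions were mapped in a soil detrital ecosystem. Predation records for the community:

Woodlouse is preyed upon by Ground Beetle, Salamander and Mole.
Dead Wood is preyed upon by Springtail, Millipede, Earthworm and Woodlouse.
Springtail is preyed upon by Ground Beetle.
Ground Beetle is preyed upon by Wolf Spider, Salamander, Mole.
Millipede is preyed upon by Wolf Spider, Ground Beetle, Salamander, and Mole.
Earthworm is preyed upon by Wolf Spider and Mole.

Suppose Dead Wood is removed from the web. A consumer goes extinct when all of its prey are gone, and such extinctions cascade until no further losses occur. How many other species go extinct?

8

Remove Dead Wood.
Round 1: Earthworm (all prey gone), Woodlouse (all prey gone), Springtail (all prey gone), Millipede (all prey gone) → extinct.
Round 2: Ground Beetle (all prey gone) → extinct.
Round 3: Mole (all prey gone), Salamander (all prey gone), Wolf Spider (all prey gone) → extinct.
No further losses. Total secondary extinctions: 8.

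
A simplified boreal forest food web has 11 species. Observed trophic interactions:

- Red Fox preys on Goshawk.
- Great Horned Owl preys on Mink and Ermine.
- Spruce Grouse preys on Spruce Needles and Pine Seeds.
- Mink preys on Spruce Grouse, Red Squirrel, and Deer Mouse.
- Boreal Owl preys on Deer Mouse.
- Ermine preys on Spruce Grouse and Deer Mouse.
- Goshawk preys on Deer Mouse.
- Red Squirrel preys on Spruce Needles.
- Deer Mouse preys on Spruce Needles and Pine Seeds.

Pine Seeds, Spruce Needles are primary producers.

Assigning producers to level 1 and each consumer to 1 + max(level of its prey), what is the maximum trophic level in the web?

4

Producers (level 1): Pine Seeds, Spruce Needles.
Pine Seeds → Spruce Grouse → Ermine → Great Horned Owl gives Great Horned Owl level 4.
No species has a prey at level 4, so no species reaches level 5.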